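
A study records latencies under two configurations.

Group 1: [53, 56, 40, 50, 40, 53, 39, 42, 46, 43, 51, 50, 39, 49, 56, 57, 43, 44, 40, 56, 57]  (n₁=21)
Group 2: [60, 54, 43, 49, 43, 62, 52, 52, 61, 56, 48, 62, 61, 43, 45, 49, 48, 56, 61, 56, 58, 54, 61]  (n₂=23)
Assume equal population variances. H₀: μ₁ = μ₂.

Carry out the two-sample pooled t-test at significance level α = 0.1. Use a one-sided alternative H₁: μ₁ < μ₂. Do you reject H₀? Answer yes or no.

reject H₀: yes

x̄₁=47.810, s₁=6.638, n₁=21
x̄₂=53.652, s₂=6.603, n₂=23
s_p² = [20·6.638² + 22·6.603²]/42 = 43.8204
SE = √(s_p²·(1/21+1/23)) = 1.9980
t = (47.810−53.652)/1.9980 = -2.9243
df = 42
p-value (one-sided, H₁ less) = 0.00277
At α=0.1: p < α → reject H₀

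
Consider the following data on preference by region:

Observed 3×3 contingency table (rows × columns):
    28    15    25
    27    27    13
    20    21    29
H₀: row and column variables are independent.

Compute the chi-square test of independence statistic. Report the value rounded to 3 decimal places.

test statistic = 11.145

Row totals [68, 67, 70], col totals [75, 63, 67], n=205
χ² = (28−24.88)²/24.88 + (15−20.90)²/20.90 + (25−22.22)²/22.22 + (27−24.51)²/24.51 + (27−20.59)²/20.59 + (13−21.90)²/21.90 + (20−25.61)²/25.61 + (21−21.51)²/21.51 + (29−22.88)²/22.88 = 11.1451
df = 4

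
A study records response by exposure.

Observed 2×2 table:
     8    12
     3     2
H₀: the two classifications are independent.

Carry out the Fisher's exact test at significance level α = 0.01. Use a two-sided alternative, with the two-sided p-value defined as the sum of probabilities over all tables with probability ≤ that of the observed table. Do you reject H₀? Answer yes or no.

reject H₀: no

Margins: r₁=20, r₂=5, c₁=11, c₂=14, n=25
p_obs = C(20,8)·C(5,3)/C(25,11); sum pmf over tables with pmf ≤ p_obs
p-value (two-sided) = 0.62319
At α=0.01: p ≥ α → fail to reject H₀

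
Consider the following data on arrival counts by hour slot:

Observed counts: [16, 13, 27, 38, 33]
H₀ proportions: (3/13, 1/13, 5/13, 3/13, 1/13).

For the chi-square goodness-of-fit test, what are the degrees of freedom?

degrees of freedom = 4

df = k − 1 = 5 − 1 = 4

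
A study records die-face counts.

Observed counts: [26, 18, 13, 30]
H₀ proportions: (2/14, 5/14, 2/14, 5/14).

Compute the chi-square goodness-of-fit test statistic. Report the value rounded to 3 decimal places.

test statistic = 20.382

n = 87; E_i = n·p_i = [12.43, 31.07, 12.43, 31.07]
χ² = (26−12.43)²/12.43 + (18−31.07)²/31.07 + (13−12.43)²/12.43 + (30−31.07)²/31.07 = 20.3816
df = 3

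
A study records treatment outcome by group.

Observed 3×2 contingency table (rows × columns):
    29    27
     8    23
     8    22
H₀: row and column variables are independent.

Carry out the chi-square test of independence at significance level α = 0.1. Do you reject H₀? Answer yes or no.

reject H₀: yes

Row totals [56, 31, 30], col totals [45, 72], n=117
χ² = (29−21.54)²/21.54 + (27−34.46)²/34.46 + (8−11.92)²/11.92 + (23−19.08)²/19.08 + (8−11.54)²/11.54 + (22−18.46)²/18.46 = 8.0614
df = 2
p-value (upper-tail) = 0.01776
At α=0.1: p < α → reject H₀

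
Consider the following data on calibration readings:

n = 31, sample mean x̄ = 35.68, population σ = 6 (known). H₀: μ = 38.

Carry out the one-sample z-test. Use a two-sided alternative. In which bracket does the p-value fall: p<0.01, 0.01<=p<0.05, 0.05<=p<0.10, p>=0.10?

p-value bracket: 0.01<=p<0.05

SE = σ/√n = 6/√31 = 1.0776
z = (x̄−μ₀)/SE = (35.68−38)/1.0776 = -2.1529
p-value (two-sided) = 0.03133
→ bracket: 0.01<=p<0.05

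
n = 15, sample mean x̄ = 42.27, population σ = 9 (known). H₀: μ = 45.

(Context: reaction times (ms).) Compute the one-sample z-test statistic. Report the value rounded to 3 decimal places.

test statistic = -1.175

SE = σ/√n = 9/√15 = 2.3238
z = (x̄−μ₀)/SE = (42.27−45)/2.3238 = -1.1748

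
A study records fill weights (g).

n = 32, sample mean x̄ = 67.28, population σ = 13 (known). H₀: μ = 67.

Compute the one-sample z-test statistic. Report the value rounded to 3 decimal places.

test statistic = 0.122

SE = σ/√n = 13/√32 = 2.2981
z = (x̄−μ₀)/SE = (67.28−67)/2.2981 = 0.1218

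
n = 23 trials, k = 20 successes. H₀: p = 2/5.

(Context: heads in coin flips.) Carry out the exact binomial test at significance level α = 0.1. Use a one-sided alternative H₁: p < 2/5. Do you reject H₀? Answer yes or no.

Exact binomial: n=23, k=20, p₀=2/5=0.4000
P(X≤20) from Σ C(n,i)·p₀^i·(1−p₀)^(n−i)
p-value (one-sided, H₁ less) = 1.00000
At α=0.1: p ≥ α → fail to reject H₀

reject H₀: no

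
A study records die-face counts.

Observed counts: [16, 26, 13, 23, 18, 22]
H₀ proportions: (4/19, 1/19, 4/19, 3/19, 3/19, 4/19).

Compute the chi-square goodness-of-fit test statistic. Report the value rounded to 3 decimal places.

test statistic = 73.221

n = 118; E_i = n·p_i = [24.84, 6.21, 24.84, 18.63, 18.63, 24.84]
χ² = (16−24.84)²/24.84 + (26−6.21)²/6.21 + (13−24.84)²/24.84 + (23−18.63)²/18.63 + (18−18.63)²/18.63 + (22−24.84)²/24.84 = 73.2210
df = 5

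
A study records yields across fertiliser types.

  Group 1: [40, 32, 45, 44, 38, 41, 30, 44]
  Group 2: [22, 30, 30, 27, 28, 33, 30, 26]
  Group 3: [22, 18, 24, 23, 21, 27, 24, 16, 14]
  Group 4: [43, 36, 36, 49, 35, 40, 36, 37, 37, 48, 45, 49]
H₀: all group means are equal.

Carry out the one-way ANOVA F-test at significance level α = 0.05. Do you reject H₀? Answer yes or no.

Group means [39.25, 28.25, 21.00, 40.92], grand mean 32.973
SSB = Σnᵢ(x̄ᵢ−x̄)² = 2541.056; SSW = ΣΣ(x−x̄ᵢ)² = 781.917
MSB = 2541.056/3 = 847.0188; MSW = 781.917/33 = 23.6944
F = MSB/MSW = 35.7476
df = (3, 33)
p-value (upper-tail) = 0.00000
At α=0.05: p < α → reject H₀

reject H₀: yes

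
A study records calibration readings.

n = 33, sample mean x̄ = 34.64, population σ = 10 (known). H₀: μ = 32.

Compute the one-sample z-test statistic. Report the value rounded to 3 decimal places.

SE = σ/√n = 10/√33 = 1.7408
z = (x̄−μ₀)/SE = (34.64−32)/1.7408 = 1.5166

test statistic = 1.517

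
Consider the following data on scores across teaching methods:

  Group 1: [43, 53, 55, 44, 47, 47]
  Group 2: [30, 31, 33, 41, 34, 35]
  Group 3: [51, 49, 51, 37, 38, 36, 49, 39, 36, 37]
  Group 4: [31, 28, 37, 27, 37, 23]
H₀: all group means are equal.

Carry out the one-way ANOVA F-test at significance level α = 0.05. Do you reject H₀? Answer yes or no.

Group means [48.17, 34.00, 42.30, 30.50], grand mean 39.250
SSB = Σnᵢ(x̄ᵢ−x̄)² = 1194.817; SSW = ΣΣ(x−x̄ᵢ)² = 758.433
MSB = 1194.817/3 = 398.2722; MSW = 758.433/24 = 31.6014
F = MSB/MSW = 12.6030
df = (3, 24)
p-value (upper-tail) = 0.00004
At α=0.05: p < α → reject H₀

reject H₀: yes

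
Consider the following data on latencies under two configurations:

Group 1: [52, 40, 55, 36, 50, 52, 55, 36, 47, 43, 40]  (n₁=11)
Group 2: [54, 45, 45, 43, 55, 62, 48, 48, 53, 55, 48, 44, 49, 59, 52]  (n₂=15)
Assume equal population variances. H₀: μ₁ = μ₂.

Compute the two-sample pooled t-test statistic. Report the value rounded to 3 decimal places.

x̄₁=46.000, s₁=7.294, n₁=11
x̄₂=50.667, s₂=5.640, n₂=15
s_p² = [10·7.294² + 14·5.640²]/24 = 40.7222
SE = √(s_p²·(1/11+1/15)) = 2.5331
t = (46.000−50.667)/2.5331 = -1.8422
df = 24

test statistic = -1.842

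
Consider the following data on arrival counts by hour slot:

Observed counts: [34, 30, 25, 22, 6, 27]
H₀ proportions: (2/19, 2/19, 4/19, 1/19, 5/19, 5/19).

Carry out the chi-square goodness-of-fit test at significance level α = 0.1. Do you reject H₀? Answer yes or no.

n = 144; E_i = n·p_i = [15.16, 15.16, 30.32, 7.58, 37.89, 37.89]
χ² = (34−15.16)²/15.16 + (30−15.16)²/15.16 + (25−30.32)²/30.32 + (22−7.58)²/7.58 + (6−37.89)²/37.89 + (27−37.89)²/37.89 = 96.3038
df = 5
p-value (upper-tail) = 0.00000
At α=0.1: p < α → reject H₀

reject H₀: yes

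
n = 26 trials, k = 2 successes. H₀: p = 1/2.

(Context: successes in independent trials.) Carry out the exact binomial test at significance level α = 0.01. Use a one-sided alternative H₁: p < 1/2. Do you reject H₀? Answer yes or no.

Exact binomial: n=26, k=2, p₀=1/2=0.5000
P(X≤2) from Σ C(n,i)·p₀^i·(1−p₀)^(n−i)
p-value (one-sided, H₁ less) = 0.00001
At α=0.01: p < α → reject H₀

reject H₀: yes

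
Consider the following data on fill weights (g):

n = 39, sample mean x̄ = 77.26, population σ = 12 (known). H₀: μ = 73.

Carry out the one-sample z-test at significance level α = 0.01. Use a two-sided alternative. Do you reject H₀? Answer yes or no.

reject H₀: no

SE = σ/√n = 12/√39 = 1.9215
z = (x̄−μ₀)/SE = (77.26−73)/1.9215 = 2.2170
p-value (two-sided) = 0.02662
At α=0.01: p ≥ α → fail to reject H₀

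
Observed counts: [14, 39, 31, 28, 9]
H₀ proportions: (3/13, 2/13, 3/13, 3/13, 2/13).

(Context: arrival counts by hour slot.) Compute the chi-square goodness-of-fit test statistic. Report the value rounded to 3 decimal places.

test statistic = 34.570

n = 121; E_i = n·p_i = [27.92, 18.62, 27.92, 27.92, 18.62]
χ² = (14−27.92)²/27.92 + (39−18.62)²/18.62 + (31−27.92)²/27.92 + (28−27.92)²/27.92 + (9−18.62)²/18.62 = 34.5702
df = 4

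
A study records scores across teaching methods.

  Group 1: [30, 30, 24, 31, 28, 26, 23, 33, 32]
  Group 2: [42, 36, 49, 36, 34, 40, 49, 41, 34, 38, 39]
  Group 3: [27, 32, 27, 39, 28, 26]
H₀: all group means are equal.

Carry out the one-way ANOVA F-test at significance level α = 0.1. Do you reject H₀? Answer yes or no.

reject H₀: yes

Group means [28.56, 39.82, 29.83], grand mean 33.615
SSB = Σnᵢ(x̄ᵢ−x̄)² = 739.462; SSW = ΣΣ(x−x̄ᵢ)² = 498.692
MSB = 739.462/2 = 369.7310; MSW = 498.692/23 = 21.6823
F = MSB/MSW = 17.0522
df = (2, 23)
p-value (upper-tail) = 0.00003
At α=0.1: p < α → reject H₀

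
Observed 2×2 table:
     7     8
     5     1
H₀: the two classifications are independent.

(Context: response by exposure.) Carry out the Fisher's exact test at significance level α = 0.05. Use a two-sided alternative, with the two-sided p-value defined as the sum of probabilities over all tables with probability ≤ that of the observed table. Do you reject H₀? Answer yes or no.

Margins: r₁=15, r₂=6, c₁=12, c₂=9, n=21
p_obs = C(15,7)·C(6,5)/C(21,12); sum pmf over tables with pmf ≤ p_obs
p-value (two-sided) = 0.17780
At α=0.05: p ≥ α → fail to reject H₀

reject H₀: no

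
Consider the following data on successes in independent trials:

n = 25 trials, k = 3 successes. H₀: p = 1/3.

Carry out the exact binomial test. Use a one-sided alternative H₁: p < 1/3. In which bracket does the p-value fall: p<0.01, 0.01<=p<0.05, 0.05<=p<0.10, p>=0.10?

p-value bracket: 0.01<=p<0.05

Exact binomial: n=25, k=3, p₀=1/3=0.3333
P(X≤3) from Σ C(n,i)·p₀^i·(1−p₀)^(n−i)
p-value (one-sided, H₁ less) = 0.01489
→ bracket: 0.01<=p<0.05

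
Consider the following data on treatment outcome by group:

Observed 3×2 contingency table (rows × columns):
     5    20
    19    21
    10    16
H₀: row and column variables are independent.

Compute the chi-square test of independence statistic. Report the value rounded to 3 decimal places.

Row totals [25, 40, 26], col totals [34, 57], n=91
χ² = (5−9.34)²/9.34 + (20−15.66)²/15.66 + (19−14.95)²/14.95 + (21−25.05)²/25.05 + (10−9.71)²/9.71 + (16−16.29)²/16.29 = 4.9902
df = 2

test statistic = 4.990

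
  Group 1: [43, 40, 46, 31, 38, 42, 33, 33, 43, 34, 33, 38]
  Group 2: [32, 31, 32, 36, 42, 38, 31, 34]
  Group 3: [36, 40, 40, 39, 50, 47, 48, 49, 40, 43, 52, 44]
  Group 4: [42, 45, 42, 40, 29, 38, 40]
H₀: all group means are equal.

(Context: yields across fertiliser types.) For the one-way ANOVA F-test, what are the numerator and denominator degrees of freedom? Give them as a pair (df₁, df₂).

degrees of freedom = [3, 35]

k = 4 groups, N = 39 total
df = (k−1, N−k) = (4−1, 39−4) = (3, 35)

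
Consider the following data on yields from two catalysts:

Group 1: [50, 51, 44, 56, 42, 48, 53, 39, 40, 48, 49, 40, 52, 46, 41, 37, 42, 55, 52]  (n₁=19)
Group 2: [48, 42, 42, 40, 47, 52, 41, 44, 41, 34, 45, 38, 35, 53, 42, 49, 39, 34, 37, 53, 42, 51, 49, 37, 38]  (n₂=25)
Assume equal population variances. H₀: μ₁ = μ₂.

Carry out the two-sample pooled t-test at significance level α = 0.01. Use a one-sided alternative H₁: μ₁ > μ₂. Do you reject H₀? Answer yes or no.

reject H₀: no

x̄₁=46.579, s₁=5.853, n₁=19
x̄₂=42.920, s₂=5.944, n₂=25
s_p² = [18·5.853² + 24·5.944²]/42 = 34.8684
SE = √(s_p²·(1/19+1/25)) = 1.7972
t = (46.579−42.920)/1.7972 = 2.0359
df = 42
p-value (one-sided, H₁ greater) = 0.02405
At α=0.01: p ≥ α → fail to reject H₀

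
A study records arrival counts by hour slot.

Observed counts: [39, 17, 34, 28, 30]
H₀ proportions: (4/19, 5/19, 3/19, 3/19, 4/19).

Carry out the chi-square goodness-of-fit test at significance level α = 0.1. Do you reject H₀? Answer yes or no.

n = 148; E_i = n·p_i = [31.16, 38.95, 23.37, 23.37, 31.16]
χ² = (39−31.16)²/31.16 + (17−38.95)²/38.95 + (34−23.37)²/23.37 + (28−23.37)²/23.37 + (30−31.16)²/31.16 = 20.1393
df = 4
p-value (upper-tail) = 0.00047
At α=0.1: p < α → reject H₀

reject H₀: yes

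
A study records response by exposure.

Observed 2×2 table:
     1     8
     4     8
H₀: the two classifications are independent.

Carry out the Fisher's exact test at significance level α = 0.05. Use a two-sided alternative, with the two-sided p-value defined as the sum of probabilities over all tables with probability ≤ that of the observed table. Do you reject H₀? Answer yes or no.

Margins: r₁=9, r₂=12, c₁=5, c₂=16, n=21
p_obs = C(9,1)·C(12,4)/C(21,5); sum pmf over tables with pmf ≤ p_obs
p-value (two-sided) = 0.33835
At α=0.05: p ≥ α → fail to reject H₀

reject H₀: no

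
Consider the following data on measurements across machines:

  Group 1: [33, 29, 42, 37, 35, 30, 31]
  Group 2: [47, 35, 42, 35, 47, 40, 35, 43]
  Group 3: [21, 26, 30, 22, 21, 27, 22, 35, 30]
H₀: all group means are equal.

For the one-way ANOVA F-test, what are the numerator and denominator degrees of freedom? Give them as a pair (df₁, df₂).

k = 3 groups, N = 24 total
df = (k−1, N−k) = (3−1, 24−3) = (2, 21)

degrees of freedom = [2, 21]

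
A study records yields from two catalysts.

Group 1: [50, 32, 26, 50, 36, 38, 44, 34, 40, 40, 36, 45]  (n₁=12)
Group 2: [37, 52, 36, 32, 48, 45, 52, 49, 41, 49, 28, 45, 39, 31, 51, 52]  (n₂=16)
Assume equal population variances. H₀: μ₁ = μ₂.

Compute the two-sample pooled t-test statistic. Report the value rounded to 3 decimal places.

test statistic = -1.241

x̄₁=39.250, s₁=7.175, n₁=12
x̄₂=42.938, s₂=8.193, n₂=16
s_p² = [11·7.175² + 15·8.193²]/26 = 60.5072
SE = √(s_p²·(1/12+1/16)) = 2.9705
t = (39.250−42.938)/2.9705 = -1.2414
df = 26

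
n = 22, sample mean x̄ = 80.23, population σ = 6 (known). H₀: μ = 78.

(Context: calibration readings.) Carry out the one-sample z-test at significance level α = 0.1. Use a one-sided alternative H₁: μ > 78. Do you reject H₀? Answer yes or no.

SE = σ/√n = 6/√22 = 1.2792
z = (x̄−μ₀)/SE = (80.23−78)/1.2792 = 1.7433
p-value (one-sided, H₁ greater) = 0.04064
At α=0.1: p < α → reject H₀

reject H₀: yes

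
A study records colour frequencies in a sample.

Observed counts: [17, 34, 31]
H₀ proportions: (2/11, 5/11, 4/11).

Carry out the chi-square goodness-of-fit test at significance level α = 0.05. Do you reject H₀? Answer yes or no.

reject H₀: no

n = 82; E_i = n·p_i = [14.91, 37.27, 29.82]
χ² = (17−14.91)²/14.91 + (34−37.27)²/37.27 + (31−29.82)²/29.82 = 0.6274
df = 2
p-value (upper-tail) = 0.73072
At α=0.05: p ≥ α → fail to reject H₀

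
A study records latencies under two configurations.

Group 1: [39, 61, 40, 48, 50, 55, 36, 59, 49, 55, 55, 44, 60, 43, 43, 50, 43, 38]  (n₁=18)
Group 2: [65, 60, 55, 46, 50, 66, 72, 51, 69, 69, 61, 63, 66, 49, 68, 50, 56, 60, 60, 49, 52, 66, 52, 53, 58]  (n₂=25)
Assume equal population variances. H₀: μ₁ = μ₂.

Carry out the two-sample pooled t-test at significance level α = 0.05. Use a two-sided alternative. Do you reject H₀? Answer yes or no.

reject H₀: yes

x̄₁=48.222, s₁=7.930, n₁=18
x̄₂=58.640, s₂=7.659, n₂=25
s_p² = [17·7.930² + 24·7.659²]/41 = 60.4115
SE = √(s_p²·(1/18+1/25)) = 2.4026
t = (48.222−58.640)/2.4026 = -4.3360
df = 41
p-value (two-sided) = 0.00009
At α=0.05: p < α → reject H₀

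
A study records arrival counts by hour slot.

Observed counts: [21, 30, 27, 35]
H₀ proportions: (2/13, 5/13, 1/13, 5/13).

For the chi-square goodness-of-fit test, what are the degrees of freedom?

df = k − 1 = 4 − 1 = 3

degrees of freedom = 3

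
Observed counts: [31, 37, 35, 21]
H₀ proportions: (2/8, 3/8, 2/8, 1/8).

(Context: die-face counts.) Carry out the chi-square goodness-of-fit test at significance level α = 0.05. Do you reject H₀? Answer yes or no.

reject H₀: no

n = 124; E_i = n·p_i = [31.00, 46.50, 31.00, 15.50]
χ² = (31−31.00)²/31.00 + (37−46.50)²/46.50 + (35−31.00)²/31.00 + (21−15.50)²/15.50 = 4.4086
df = 3
p-value (upper-tail) = 0.22059
At α=0.05: p ≥ α → fail to reject H₀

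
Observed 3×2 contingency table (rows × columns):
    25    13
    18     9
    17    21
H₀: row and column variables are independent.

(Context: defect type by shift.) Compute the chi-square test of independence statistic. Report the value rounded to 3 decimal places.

Row totals [38, 27, 38], col totals [60, 43], n=103
χ² = (25−22.14)²/22.14 + (13−15.86)²/15.86 + (18−15.73)²/15.73 + (9−11.27)²/11.27 + (17−22.14)²/22.14 + (21−15.86)²/15.86 = 4.5280
df = 2

test statistic = 4.528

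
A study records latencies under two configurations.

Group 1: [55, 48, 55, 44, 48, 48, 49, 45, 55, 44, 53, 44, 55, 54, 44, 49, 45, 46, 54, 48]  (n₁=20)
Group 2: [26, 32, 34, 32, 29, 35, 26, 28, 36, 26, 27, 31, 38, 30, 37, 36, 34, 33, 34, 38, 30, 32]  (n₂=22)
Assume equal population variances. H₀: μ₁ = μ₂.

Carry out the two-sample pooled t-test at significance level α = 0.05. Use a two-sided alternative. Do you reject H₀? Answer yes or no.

x̄₁=49.150, s₁=4.320, n₁=20
x̄₂=32.000, s₂=3.891, n₂=22
s_p² = [19·4.320² + 21·3.891²]/40 = 16.8137
SE = √(s_p²·(1/20+1/22)) = 1.2669
t = (49.150−32.000)/1.2669 = 13.5373
df = 40
p-value (two-sided) = 0.00000
At α=0.05: p < α → reject H₀

reject H₀: yes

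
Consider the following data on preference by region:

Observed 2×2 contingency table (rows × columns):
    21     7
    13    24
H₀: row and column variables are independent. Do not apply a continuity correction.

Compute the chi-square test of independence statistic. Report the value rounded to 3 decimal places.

Row totals [28, 37], col totals [34, 31], n=65
χ² = (21−14.65)²/14.65 + (7−13.35)²/13.35 + (13−19.35)²/19.35 + (24−17.65)²/17.65 = 10.1534
df = 1

test statistic = 10.153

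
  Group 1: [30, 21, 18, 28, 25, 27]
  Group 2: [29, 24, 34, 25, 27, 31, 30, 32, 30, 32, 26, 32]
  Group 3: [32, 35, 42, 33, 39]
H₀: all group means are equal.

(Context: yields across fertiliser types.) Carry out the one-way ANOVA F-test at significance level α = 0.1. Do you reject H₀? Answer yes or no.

reject H₀: yes

Group means [24.83, 29.33, 36.20], grand mean 29.652
SSB = Σnᵢ(x̄ᵢ−x̄)² = 354.917; SSW = ΣΣ(x−x̄ᵢ)² = 284.300
MSB = 354.917/2 = 177.4587; MSW = 284.300/20 = 14.2150
F = MSB/MSW = 12.4839
df = (2, 20)
p-value (upper-tail) = 0.00030
At α=0.1: p < α → reject H₀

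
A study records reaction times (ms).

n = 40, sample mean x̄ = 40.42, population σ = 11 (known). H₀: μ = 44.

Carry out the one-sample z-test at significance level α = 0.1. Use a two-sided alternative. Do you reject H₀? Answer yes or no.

reject H₀: yes

SE = σ/√n = 11/√40 = 1.7393
z = (x̄−μ₀)/SE = (40.42−44)/1.7393 = -2.0584
p-value (two-sided) = 0.03956
At α=0.1: p < α → reject H₀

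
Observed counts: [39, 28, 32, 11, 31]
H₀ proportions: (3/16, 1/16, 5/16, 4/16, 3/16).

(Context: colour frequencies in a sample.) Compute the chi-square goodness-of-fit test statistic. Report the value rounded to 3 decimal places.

test statistic = 68.519

n = 141; E_i = n·p_i = [26.44, 8.81, 44.06, 35.25, 26.44]
χ² = (39−26.44)²/26.44 + (28−8.81)²/8.81 + (32−44.06)²/44.06 + (11−35.25)²/35.25 + (31−26.44)²/26.44 = 68.5187
df = 4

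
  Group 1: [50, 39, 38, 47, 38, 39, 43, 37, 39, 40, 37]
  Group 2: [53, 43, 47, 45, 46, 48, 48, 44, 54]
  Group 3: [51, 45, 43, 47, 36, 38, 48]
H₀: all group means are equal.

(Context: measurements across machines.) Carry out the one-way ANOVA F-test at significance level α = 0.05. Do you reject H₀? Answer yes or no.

Group means [40.64, 47.56, 44.00], grand mean 43.815
SSB = Σnᵢ(x̄ᵢ−x̄)² = 237.306; SSW = ΣΣ(x−x̄ᵢ)² = 472.768
MSB = 237.306/2 = 118.6532; MSW = 472.768/24 = 19.6987
F = MSB/MSW = 6.0234
df = (2, 24)
p-value (upper-tail) = 0.00759
At α=0.05: p < α → reject H₀

reject H₀: yes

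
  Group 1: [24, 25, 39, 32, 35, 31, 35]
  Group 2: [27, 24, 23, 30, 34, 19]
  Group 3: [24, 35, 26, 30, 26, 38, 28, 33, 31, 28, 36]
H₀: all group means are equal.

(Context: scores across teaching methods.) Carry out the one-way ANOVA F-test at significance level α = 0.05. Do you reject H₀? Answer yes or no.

Group means [31.57, 26.17, 30.45], grand mean 29.708
SSB = Σnᵢ(x̄ᵢ−x̄)² = 105.683; SSW = ΣΣ(x−x̄ᵢ)² = 531.275
MSB = 105.683/2 = 52.8417; MSW = 531.275/21 = 25.2988
F = MSB/MSW = 2.0887
df = (2, 21)
p-value (upper-tail) = 0.14883
At α=0.05: p ≥ α → fail to reject H₀

reject H₀: no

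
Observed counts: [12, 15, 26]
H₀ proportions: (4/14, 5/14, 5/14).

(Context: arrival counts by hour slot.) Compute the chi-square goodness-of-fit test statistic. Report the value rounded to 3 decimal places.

n = 53; E_i = n·p_i = [15.14, 18.93, 18.93]
χ² = (12−15.14)²/15.14 + (15−18.93)²/18.93 + (26−18.93)²/18.93 = 4.1094
df = 2

test statistic = 4.109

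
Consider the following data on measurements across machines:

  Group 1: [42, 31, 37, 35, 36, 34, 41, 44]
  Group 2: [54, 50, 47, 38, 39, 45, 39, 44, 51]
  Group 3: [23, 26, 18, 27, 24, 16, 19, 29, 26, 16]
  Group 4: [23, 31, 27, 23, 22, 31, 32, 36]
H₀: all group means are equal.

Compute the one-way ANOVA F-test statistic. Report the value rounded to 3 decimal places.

Group means [37.50, 45.22, 22.40, 28.12], grand mean 33.029
SSB = Σnᵢ(x̄ᵢ−x̄)² = 2820.141; SSW = ΣΣ(x−x̄ᵢ)² = 796.831
MSB = 2820.141/3 = 940.0470; MSW = 796.831/31 = 25.7042
F = MSB/MSW = 36.5717
df = (3, 31)

test statistic = 36.572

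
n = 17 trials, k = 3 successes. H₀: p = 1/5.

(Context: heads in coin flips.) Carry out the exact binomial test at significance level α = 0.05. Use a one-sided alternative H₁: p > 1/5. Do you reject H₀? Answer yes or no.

Exact binomial: n=17, k=3, p₀=1/5=0.2000
P(X≥3) from Σ C(n,i)·p₀^i·(1−p₀)^(n−i)
p-value (one-sided, H₁ greater) = 0.69038
At α=0.05: p ≥ α → fail to reject H₀

reject H₀: no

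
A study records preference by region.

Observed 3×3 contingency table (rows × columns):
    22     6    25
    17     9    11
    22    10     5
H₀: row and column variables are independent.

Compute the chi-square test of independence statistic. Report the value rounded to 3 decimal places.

Row totals [53, 37, 37], col totals [61, 25, 41], n=127
χ² = (22−25.46)²/25.46 + (6−10.43)²/10.43 + (25−17.11)²/17.11 + (17−17.77)²/17.77 + (9−7.28)²/7.28 + (11−11.94)²/11.94 + (22−17.77)²/17.77 + (10−7.28)²/7.28 + (5−11.94)²/11.94 = 12.5609
df = 4

test statistic = 12.561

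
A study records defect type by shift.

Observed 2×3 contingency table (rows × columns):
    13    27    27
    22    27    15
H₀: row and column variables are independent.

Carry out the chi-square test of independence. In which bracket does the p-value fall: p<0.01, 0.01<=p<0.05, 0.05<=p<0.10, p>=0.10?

p-value bracket: 0.05<=p<0.10

Row totals [67, 64], col totals [35, 54, 42], n=131
χ² = (13−17.90)²/17.90 + (27−27.62)²/27.62 + (27−21.48)²/21.48 + (22−17.10)²/17.10 + (27−26.38)²/26.38 + (15−20.52)²/20.52 = 5.6771
df = 2
p-value (upper-tail) = 0.05851
→ bracket: 0.05<=p<0.10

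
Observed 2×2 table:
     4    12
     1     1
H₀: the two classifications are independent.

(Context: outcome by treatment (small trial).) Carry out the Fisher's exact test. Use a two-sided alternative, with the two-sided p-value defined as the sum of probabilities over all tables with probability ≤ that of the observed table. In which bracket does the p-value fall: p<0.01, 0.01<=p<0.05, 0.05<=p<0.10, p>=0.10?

p-value bracket: p>=0.10

Margins: r₁=16, r₂=2, c₁=5, c₂=13, n=18
p_obs = C(16,4)·C(2,1)/C(18,5); sum pmf over tables with pmf ≤ p_obs
p-value (two-sided) = 0.49020
→ bracket: p>=0.10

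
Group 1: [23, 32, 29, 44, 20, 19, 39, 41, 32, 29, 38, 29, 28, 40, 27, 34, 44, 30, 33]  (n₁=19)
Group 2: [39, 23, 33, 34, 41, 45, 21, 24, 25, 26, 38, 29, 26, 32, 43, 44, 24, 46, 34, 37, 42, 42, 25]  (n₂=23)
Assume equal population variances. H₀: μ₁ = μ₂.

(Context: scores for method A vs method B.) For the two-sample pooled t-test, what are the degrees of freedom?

df = n₁ + n₂ − 2 = 19 + 23 − 2 = 40

degrees of freedom = 40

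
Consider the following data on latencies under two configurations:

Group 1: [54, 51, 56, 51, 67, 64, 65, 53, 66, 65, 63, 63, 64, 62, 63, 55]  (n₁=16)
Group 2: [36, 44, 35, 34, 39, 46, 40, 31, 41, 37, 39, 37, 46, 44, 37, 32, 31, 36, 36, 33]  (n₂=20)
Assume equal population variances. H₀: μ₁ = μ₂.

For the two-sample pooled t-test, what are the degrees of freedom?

degrees of freedom = 34

df = n₁ + n₂ − 2 = 16 + 20 − 2 = 34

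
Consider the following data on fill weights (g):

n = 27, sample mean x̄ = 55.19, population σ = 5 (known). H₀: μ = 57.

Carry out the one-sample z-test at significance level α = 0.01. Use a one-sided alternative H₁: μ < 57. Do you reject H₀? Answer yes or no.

SE = σ/√n = 5/√27 = 0.9623
z = (x̄−μ₀)/SE = (55.19−57)/0.9623 = -1.8810
p-value (one-sided, H₁ less) = 0.02999
At α=0.01: p ≥ α → fail to reject H₀

reject H₀: no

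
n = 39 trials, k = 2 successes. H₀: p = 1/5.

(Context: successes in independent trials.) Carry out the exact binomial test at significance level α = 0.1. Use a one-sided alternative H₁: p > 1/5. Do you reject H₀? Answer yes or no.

reject H₀: no

Exact binomial: n=39, k=2, p₀=1/5=0.2000
P(X≥2) from Σ C(n,i)·p₀^i·(1−p₀)^(n−i)
p-value (one-sided, H₁ greater) = 0.99821
At α=0.1: p ≥ α → fail to reject H₀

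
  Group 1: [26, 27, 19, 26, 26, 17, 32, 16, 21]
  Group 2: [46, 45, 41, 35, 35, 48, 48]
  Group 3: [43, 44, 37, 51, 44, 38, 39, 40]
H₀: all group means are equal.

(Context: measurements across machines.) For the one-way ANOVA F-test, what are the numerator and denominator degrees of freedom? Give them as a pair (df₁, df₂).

k = 3 groups, N = 24 total
df = (k−1, N−k) = (3−1, 24−3) = (2, 21)

degrees of freedom = [2, 21]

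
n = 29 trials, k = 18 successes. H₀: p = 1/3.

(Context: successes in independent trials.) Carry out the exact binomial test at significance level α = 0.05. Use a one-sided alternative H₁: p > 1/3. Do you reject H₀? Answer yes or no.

reject H₀: yes

Exact binomial: n=29, k=18, p₀=1/3=0.3333
P(X≥18) from Σ C(n,i)·p₀^i·(1−p₀)^(n−i)
p-value (one-sided, H₁ greater) = 0.00143
At α=0.05: p < α → reject H₀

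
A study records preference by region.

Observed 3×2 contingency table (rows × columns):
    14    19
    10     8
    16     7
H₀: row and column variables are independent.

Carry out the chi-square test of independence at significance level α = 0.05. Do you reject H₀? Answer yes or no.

reject H₀: no

Row totals [33, 18, 23], col totals [40, 34], n=74
χ² = (14−17.84)²/17.84 + (19−15.16)²/15.16 + (10−9.73)²/9.73 + (8−8.27)²/8.27 + (16−12.43)²/12.43 + (7−10.57)²/10.57 = 4.0416
df = 2
p-value (upper-tail) = 0.13255
At α=0.05: p ≥ α → fail to reject H₀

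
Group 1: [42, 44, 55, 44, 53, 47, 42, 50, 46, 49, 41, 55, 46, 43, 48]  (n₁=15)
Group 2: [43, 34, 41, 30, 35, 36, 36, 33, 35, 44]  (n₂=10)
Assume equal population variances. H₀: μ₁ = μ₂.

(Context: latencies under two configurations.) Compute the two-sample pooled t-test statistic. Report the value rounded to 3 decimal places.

x̄₁=47.000, s₁=4.629, n₁=15
x̄₂=36.700, s₂=4.523, n₂=10
s_p² = [14·4.629² + 9·4.523²]/23 = 21.0478
SE = √(s_p²·(1/15+1/10)) = 1.8730
t = (47.000−36.700)/1.8730 = 5.4993
df = 23

test statistic = 5.499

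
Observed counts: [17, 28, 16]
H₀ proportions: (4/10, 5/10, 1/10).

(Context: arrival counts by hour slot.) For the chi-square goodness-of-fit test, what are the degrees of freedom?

degrees of freedom = 2

df = k − 1 = 3 − 1 = 2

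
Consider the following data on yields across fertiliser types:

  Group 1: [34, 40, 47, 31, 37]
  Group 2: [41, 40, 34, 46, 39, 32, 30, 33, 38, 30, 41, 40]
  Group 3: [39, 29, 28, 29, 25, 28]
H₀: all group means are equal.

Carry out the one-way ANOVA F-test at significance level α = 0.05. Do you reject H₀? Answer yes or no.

Group means [37.80, 37.00, 29.67], grand mean 35.261
SSB = Σnᵢ(x̄ᵢ−x̄)² = 256.301; SSW = ΣΣ(x−x̄ᵢ)² = 550.133
MSB = 256.301/2 = 128.1507; MSW = 550.133/20 = 27.5067
F = MSB/MSW = 4.6589
df = (2, 20)
p-value (upper-tail) = 0.02183
At α=0.05: p < α → reject H₀

reject H₀: yes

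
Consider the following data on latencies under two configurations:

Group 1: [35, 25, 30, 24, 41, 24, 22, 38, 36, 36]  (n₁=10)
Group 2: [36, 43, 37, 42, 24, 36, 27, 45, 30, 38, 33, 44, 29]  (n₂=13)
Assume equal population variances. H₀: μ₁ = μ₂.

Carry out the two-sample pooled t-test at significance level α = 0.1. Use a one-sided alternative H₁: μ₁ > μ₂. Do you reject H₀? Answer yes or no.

x̄₁=31.100, s₁=6.919, n₁=10
x̄₂=35.692, s₂=6.787, n₂=13
s_p² = [9·6.919² + 12·6.787²]/21 = 46.8414
SE = √(s_p²·(1/10+1/13)) = 2.8788
t = (31.100−35.692)/2.8788 = -1.5952
df = 21
p-value (one-sided, H₁ greater) = 0.93720
At α=0.1: p ≥ α → fail to reject H₀

reject H₀: no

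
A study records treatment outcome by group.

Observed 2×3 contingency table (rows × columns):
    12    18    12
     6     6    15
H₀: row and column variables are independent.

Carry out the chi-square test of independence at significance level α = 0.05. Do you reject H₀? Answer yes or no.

Row totals [42, 27], col totals [18, 24, 27], n=69
χ² = (12−10.96)²/10.96 + (18−14.61)²/14.61 + (12−16.43)²/16.43 + (6−7.04)²/7.04 + (6−9.39)²/9.39 + (15−10.57)²/10.57 = 5.3241
df = 2
p-value (upper-tail) = 0.06981
At α=0.05: p ≥ α → fail to reject H₀

reject H₀: no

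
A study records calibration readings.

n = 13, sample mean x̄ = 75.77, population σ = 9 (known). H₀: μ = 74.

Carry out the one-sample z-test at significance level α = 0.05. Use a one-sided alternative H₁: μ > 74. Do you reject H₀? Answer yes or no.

SE = σ/√n = 9/√13 = 2.4962
z = (x̄−μ₀)/SE = (75.77−74)/2.4962 = 0.7091
p-value (one-sided, H₁ greater) = 0.23913
At α=0.05: p ≥ α → fail to reject H₀

reject H₀: no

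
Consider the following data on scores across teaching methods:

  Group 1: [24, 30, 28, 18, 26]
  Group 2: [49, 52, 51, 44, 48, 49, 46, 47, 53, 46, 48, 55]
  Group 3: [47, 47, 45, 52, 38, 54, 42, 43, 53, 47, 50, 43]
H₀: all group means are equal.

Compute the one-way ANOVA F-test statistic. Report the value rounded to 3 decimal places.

test statistic = 61.111

Group means [25.20, 49.00, 46.75], grand mean 43.966
SSB = Σnᵢ(x̄ᵢ−x̄)² = 2157.916; SSW = ΣΣ(x−x̄ᵢ)² = 459.050
MSB = 2157.916/2 = 1078.9578; MSW = 459.050/26 = 17.6558
F = MSB/MSW = 61.1108
df = (2, 26)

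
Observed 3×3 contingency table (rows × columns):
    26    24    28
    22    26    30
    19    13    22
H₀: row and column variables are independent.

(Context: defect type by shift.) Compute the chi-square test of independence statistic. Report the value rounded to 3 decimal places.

test statistic = 1.704

Row totals [78, 78, 54], col totals [67, 63, 80], n=210
χ² = (26−24.89)²/24.89 + (24−23.40)²/23.40 + (28−29.71)²/29.71 + (22−24.89)²/24.89 + (26−23.40)²/23.40 + (30−29.71)²/29.71 + (19−17.23)²/17.23 + (13−16.20)²/16.20 + (22−20.57)²/20.57 = 1.7039
df = 4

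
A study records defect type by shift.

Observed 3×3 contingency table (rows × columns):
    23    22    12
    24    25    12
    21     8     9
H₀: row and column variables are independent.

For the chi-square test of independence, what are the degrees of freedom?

degrees of freedom = 4

df = (r−1)(c−1) = (3−1)·(3−1) = 4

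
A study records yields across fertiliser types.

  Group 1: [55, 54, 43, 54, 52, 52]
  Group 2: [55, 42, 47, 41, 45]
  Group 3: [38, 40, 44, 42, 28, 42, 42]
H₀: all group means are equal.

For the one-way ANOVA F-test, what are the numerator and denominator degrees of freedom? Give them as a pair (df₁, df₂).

degrees of freedom = [2, 15]

k = 3 groups, N = 18 total
df = (k−1, N−k) = (3−1, 18−3) = (2, 15)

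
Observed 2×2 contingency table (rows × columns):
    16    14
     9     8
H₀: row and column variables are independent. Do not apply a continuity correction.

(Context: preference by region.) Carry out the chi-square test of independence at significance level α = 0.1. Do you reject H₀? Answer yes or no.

Row totals [30, 17], col totals [25, 22], n=47
χ² = (16−15.96)²/15.96 + (14−14.04)²/14.04 + (9−9.04)²/9.04 + (8−7.96)²/7.96 = 0.0007
df = 1
p-value (upper-tail) = 0.97935
At α=0.1: p ≥ α → fail to reject H₀

reject H₀: no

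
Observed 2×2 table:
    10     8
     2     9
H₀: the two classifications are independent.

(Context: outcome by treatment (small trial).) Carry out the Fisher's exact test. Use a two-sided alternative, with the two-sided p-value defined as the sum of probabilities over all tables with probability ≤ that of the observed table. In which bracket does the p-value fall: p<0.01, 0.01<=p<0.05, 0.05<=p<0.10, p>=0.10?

p-value bracket: 0.05<=p<0.10

Margins: r₁=18, r₂=11, c₁=12, c₂=17, n=29
p_obs = C(18,10)·C(11,2)/C(29,12); sum pmf over tables with pmf ≤ p_obs
p-value (two-sided) = 0.06411
→ bracket: 0.05<=p<0.10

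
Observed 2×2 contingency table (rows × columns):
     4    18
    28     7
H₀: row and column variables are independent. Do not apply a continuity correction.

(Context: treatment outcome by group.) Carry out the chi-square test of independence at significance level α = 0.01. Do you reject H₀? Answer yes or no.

Row totals [22, 35], col totals [32, 25], n=57
χ² = (4−12.35)²/12.35 + (18−9.65)²/9.65 + (28−19.65)²/19.65 + (7−15.35)²/15.35 = 20.9656
df = 1
p-value (upper-tail) = 0.00000
At α=0.01: p < α → reject H₀

reject H₀: yes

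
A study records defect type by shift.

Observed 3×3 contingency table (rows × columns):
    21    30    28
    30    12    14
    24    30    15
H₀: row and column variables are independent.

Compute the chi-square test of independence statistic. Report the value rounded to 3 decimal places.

Row totals [79, 56, 69], col totals [75, 72, 57], n=204
χ² = (21−29.04)²/29.04 + (30−27.88)²/27.88 + (28−22.07)²/22.07 + (30−20.59)²/20.59 + (12−19.76)²/19.76 + (14−15.65)²/15.65 + (24−25.37)²/25.37 + (30−24.35)²/24.35 + (15−19.28)²/19.28 = 13.8393
df = 4

test statistic = 13.839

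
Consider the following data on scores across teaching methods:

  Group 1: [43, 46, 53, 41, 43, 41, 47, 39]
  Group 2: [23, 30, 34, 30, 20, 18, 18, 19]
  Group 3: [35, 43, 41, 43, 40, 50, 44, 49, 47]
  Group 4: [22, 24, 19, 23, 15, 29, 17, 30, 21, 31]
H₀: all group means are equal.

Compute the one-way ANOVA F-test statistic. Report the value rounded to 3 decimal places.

Group means [44.12, 24.00, 43.56, 23.10], grand mean 33.371
SSB = Σnᵢ(x̄ᵢ−x̄)² = 3616.174; SSW = ΣΣ(x−x̄ᵢ)² = 871.997
MSB = 3616.174/3 = 1205.3914; MSW = 871.997/31 = 28.1289
F = MSB/MSW = 42.8524
df = (3, 31)

test statistic = 42.852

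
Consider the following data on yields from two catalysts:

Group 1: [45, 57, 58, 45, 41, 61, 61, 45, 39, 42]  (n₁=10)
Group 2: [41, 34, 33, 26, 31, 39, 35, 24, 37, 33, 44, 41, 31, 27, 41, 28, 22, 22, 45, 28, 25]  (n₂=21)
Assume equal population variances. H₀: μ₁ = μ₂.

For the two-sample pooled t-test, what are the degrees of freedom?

df = n₁ + n₂ − 2 = 10 + 21 − 2 = 29

degrees of freedom = 29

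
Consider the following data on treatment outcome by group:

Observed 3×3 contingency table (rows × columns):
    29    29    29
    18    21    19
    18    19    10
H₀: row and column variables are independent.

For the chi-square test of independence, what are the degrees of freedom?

degrees of freedom = 4

df = (r−1)(c−1) = (3−1)·(3−1) = 4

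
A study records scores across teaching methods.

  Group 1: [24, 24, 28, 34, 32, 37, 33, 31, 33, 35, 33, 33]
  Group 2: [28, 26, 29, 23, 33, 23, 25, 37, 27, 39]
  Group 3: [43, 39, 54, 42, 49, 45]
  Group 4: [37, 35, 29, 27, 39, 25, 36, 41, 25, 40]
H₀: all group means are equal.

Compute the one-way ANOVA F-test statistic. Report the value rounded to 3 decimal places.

test statistic = 12.836

Group means [31.42, 29.00, 45.33, 33.40], grand mean 33.500
SSB = Σnᵢ(x̄ᵢ−x̄)² = 1094.850; SSW = ΣΣ(x−x̄ᵢ)² = 966.650
MSB = 1094.850/3 = 364.9500; MSW = 966.650/34 = 28.4309
F = MSB/MSW = 12.8364
df = (3, 34)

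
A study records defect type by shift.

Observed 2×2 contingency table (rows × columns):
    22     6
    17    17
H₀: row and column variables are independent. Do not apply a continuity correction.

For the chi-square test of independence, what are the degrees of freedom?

degrees of freedom = 1

df = (r−1)(c−1) = (2−1)·(2−1) = 1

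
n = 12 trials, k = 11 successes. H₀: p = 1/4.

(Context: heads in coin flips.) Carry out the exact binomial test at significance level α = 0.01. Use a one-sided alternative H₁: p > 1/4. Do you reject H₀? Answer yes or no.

Exact binomial: n=12, k=11, p₀=1/4=0.2500
P(X≥11) from Σ C(n,i)·p₀^i·(1−p₀)^(n−i)
p-value (one-sided, H₁ greater) = 0.00000
At α=0.01: p < α → reject H₀

reject H₀: yes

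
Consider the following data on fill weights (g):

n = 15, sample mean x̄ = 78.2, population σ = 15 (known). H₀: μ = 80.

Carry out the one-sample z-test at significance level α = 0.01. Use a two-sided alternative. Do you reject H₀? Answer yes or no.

SE = σ/√n = 15/√15 = 3.8730
z = (x̄−μ₀)/SE = (78.2−80)/3.8730 = -0.4648
p-value (two-sided) = 0.64210
At α=0.01: p ≥ α → fail to reject H₀

reject H₀: no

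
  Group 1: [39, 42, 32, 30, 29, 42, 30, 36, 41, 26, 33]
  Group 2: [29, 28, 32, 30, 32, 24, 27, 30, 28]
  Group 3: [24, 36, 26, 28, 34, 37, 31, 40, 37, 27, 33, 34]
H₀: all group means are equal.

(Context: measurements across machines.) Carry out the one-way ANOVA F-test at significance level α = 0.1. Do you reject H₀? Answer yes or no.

Group means [34.55, 28.89, 32.25], grand mean 32.094
SSB = Σnᵢ(x̄ᵢ−x̄)² = 158.853; SSW = ΣΣ(x−x̄ᵢ)² = 659.866
MSB = 158.853/2 = 79.4263; MSW = 659.866/29 = 22.7540
F = MSB/MSW = 3.4907
df = (2, 29)
p-value (upper-tail) = 0.04382
At α=0.1: p < α → reject H₀

reject H₀: yes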